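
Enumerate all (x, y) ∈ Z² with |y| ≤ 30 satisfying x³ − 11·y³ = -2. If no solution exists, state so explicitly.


The equation is x³ - 11y³ = -2. For fixed y, x³ = 11·y³ − 2, so a solution requires the RHS to be a perfect cube.
Strategy: iterate y from -30 to 30, compute RHS = 11·y³ − 2, and check whether it is a (positive or negative) perfect cube.
Check small values of y:
  y = 0: RHS = -2 is not a perfect cube.
  y = 1: RHS = 9 is not a perfect cube.
  y = -1: RHS = -13 is not a perfect cube.
  y = 2: RHS = 86 is not a perfect cube.
  y = -2: RHS = -90 is not a perfect cube.
  y = 3: RHS = 295 is not a perfect cube.
  y = -3: RHS = -299 is not a perfect cube.
Continuing the search up to |y| = 30 finds no solutions either.
No (x, y) in the scanned range satisfies the equation.

No integer solutions with |y| ≤ 30.


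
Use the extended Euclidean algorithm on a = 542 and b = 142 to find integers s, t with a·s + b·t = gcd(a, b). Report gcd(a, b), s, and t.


Euclidean algorithm on (542, 142) — divide until remainder is 0:
  542 = 3 · 142 + 116
  142 = 1 · 116 + 26
  116 = 4 · 26 + 12
  26 = 2 · 12 + 2
  12 = 6 · 2 + 0
gcd(542, 142) = 2.
Track Bezout coefficients alongside the remainders: start with r₀ = 542 = a·1 + b·0 (s = 1, t = 0) and r₁ = 142 = a·0 + b·1 (s = 0, t = 1); each new remainder r_{k+1} = r_{k-1} − q_k·r_k inherits s_{k+1} = s_{k-1} − q_k·s_k, t_{k+1} = t_{k-1} − q_k·t_k, so r_k = a·s_k + b·t_k at every step:
  q = 3: r = 116, s = 1 − 3·0 = 1, t = 0 − 3·1 = -3  (check: 542·1 + 142·(-3) = 116)
  q = 1: r = 26, s = 0 − 1·1 = -1, t = 1 − 1·(-3) = 4  (check: 542·(-1) + 142·4 = 26)
  q = 4: r = 12, s = 1 − 4·(-1) = 5, t = -3 − 4·4 = -19  (check: 542·5 + 142·(-19) = 12)
  q = 2: r = 2, s = -1 − 2·5 = -11, t = 4 − 2·(-19) = 42  (check: 542·(-11) + 142·42 = 2)
The row with r = 2 (the gcd) gives the Bezout coefficients s = -11, t = 42.
Result: 542 · (-11) + 142 · (42) = 2.

gcd(542, 142) = 2; s = -11, t = 42 (check: 542·(-11) + 142·42 = 2).


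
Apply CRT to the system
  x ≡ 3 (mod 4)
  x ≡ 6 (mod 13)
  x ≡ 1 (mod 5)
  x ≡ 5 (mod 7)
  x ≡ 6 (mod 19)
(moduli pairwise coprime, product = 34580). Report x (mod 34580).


Product of moduli M = 4 · 13 · 5 · 7 · 19 = 34580.
Merge one congruence at a time:
  Start: x ≡ 3 (mod 4).
  Combine with x ≡ 6 (mod 13); new modulus lcm = 52.
    Write x = 3 + 4·t and substitute into x ≡ 6 (mod 13): 4·t ≡ 6 − 3 = 3 (mod 13).
    The inverse of 4 mod 13 is 10 (since 4·10 = 40 = 3·13 + 1), so t ≡ 10·3 = 30 ≡ 4 (mod 13).
    Then x = 3 + 4·4 = 19, valid modulo lcm(4, 13) = 52: x ≡ 19 (mod 52).
  Combine with x ≡ 1 (mod 5); new modulus lcm = 260.
    Write x = 19 + 52·t and substitute into x ≡ 1 (mod 5): 52·t ≡ 1 − 19 = -18 (mod 5).
    Reduce coefficients mod 5: 2·t ≡ 2 (mod 5).
    The inverse of 2 mod 5 is 3 (since 2·3 = 6 = 1·5 + 1), so t ≡ 3·2 = 6 ≡ 1 (mod 5).
    Then x = 19 + 52·1 = 71, valid modulo lcm(52, 5) = 260: x ≡ 71 (mod 260).
  Combine with x ≡ 5 (mod 7); new modulus lcm = 1820.
    Write x = 71 + 260·t and substitute into x ≡ 5 (mod 7): 260·t ≡ 5 − 71 = -66 (mod 7).
    Reduce coefficients mod 7: 1·t ≡ 4 (mod 7).
    So t ≡ 4 (mod 7).
    Then x = 71 + 260·4 = 1111, valid modulo lcm(260, 7) = 1820: x ≡ 1111 (mod 1820).
  Combine with x ≡ 6 (mod 19); new modulus lcm = 34580.
    Write x = 1111 + 1820·t and substitute into x ≡ 6 (mod 19): 1820·t ≡ 6 − 1111 = -1105 (mod 19).
    Reduce coefficients mod 19: 15·t ≡ 16 (mod 19).
    The inverse of 15 mod 19 is 14 (since 15·14 = 210 = 11·19 + 1), so t ≡ 14·16 = 224 ≡ 15 (mod 19).
    Then x = 1111 + 1820·15 = 28411, valid modulo lcm(1820, 19) = 34580: x ≡ 28411 (mod 34580).
Verify against each original: 28411 mod 4 = 3, 28411 mod 13 = 6, 28411 mod 5 = 1, 28411 mod 7 = 5, 28411 mod 19 = 6.

x ≡ 28411 (mod 34580).


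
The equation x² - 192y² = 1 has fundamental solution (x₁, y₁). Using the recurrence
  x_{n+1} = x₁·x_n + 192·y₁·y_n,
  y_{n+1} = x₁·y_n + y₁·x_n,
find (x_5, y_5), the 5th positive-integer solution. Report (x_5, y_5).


Step 1: Find the fundamental solution (x₁, y₁) of x² - 192y² = 1.
  Expand √192 as a continued fraction. a₀ = ⌊√192⌋ = 13; iterate m_{k+1} = d_k·a_k − m_k, d_{k+1} = (192 − m_{k+1}²)/d_k, a_{k+1} = ⌊(a₀ + m_{k+1})/d_{k+1}⌋ (starting m₀ = 0, d₀ = 1), with convergents p_k = a_k·p_{k-1} + p_{k-2}, q_k = a_k·q_{k-1} + q_{k-2} (p₋₁ = 1, q₋₁ = 0):
  k = 0: a₀ = 13; p₀/q₀ = 13/1; p₀² − 192·q₀² = 169 − 192 = -23.
  k = 1: m = 13, d = 23, a = ⌊(13 + 13)/23⌋ = 1; p/q = (1·13 + 1)/(1·1 + 0) = 14/1; p² − 192·q² = 196 − 192 = 4.
  k = 2: m = 10, d = 4, a = ⌊(13 + 10)/4⌋ = 5; p/q = (5·14 + 13)/(5·1 + 1) = 83/6; p² − 192·q² = 6889 − 6912 = -23.
  k = 3: m = 10, d = 23, a = ⌊(13 + 10)/23⌋ = 1; p/q = (1·83 + 14)/(1·6 + 1) = 97/7; p² − 192·q² = 9409 − 9408 = 1.
  The first convergent with p² − 192·q² = 1 gives the fundamental solution (x₁, y₁) = (97, 7).
Step 2: Apply the recurrence (x_{n+1}, y_{n+1}) = (x₁x_n + 192y₁y_n, x₁y_n + y₁x_n) repeatedly.
  From (x_1, y_1) = (97, 7): x_2 = 97·97 + 192·7·7 = 18817; y_2 = 97·7 + 7·97 = 1358.
  From (x_2, y_2) = (18817, 1358): x_3 = 97·18817 + 192·7·1358 = 3650401; y_3 = 97·1358 + 7·18817 = 263445.
  From (x_3, y_3) = (3650401, 263445): x_4 = 97·3650401 + 192·7·263445 = 708158977; y_4 = 97·263445 + 7·3650401 = 51106972.
  From (x_4, y_4) = (708158977, 51106972): x_5 = 97·708158977 + 192·7·51106972 = 137379191137; y_5 = 97·51106972 + 7·708158977 = 9914489123.
Step 3: Verify x_5² - 192·y_5² = 18873042157456379352769 - 18873042157456379352768 = 1 (should be 1). ✓

(x_1, y_1) = (97, 7); (x_5, y_5) = (137379191137, 9914489123).


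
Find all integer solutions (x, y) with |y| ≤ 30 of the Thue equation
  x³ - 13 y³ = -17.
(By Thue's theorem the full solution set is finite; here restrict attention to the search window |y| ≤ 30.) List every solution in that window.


The equation is x³ - 13y³ = -17. For fixed y, x³ = 13·y³ − 17, so a solution requires the RHS to be a perfect cube.
Strategy: iterate y from -30 to 30, compute RHS = 13·y³ − 17, and check whether it is a (positive or negative) perfect cube.
Check small values of y:
  y = 0: RHS = -17 is not a perfect cube.
  y = 1: RHS = -4 is not a perfect cube.
  y = -1: RHS = -30 is not a perfect cube.
  y = 2: RHS = 87 is not a perfect cube.
  y = -2: RHS = -121 is not a perfect cube.
  y = 3: RHS = 334 is not a perfect cube.
  y = -3: RHS = -368 is not a perfect cube.
Continuing the search up to |y| = 30 finds no solutions either.
No (x, y) in the scanned range satisfies the equation.

No integer solutions with |y| ≤ 30.


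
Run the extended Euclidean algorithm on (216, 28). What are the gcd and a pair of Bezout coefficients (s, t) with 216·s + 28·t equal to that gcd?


Euclidean algorithm on (216, 28) — divide until remainder is 0:
  216 = 7 · 28 + 20
  28 = 1 · 20 + 8
  20 = 2 · 8 + 4
  8 = 2 · 4 + 0
gcd(216, 28) = 4.
Track Bezout coefficients alongside the remainders: start with r₀ = 216 = a·1 + b·0 (s = 1, t = 0) and r₁ = 28 = a·0 + b·1 (s = 0, t = 1); each new remainder r_{k+1} = r_{k-1} − q_k·r_k inherits s_{k+1} = s_{k-1} − q_k·s_k, t_{k+1} = t_{k-1} − q_k·t_k, so r_k = a·s_k + b·t_k at every step:
  q = 7: r = 20, s = 1 − 7·0 = 1, t = 0 − 7·1 = -7  (check: 216·1 + 28·(-7) = 20)
  q = 1: r = 8, s = 0 − 1·1 = -1, t = 1 − 1·(-7) = 8  (check: 216·(-1) + 28·8 = 8)
  q = 2: r = 4, s = 1 − 2·(-1) = 3, t = -7 − 2·8 = -23  (check: 216·3 + 28·(-23) = 4)
The row with r = 4 (the gcd) gives the Bezout coefficients s = 3, t = -23.
Result: 216 · (3) + 28 · (-23) = 4.

gcd(216, 28) = 4; s = 3, t = -23 (check: 216·3 + 28·(-23) = 4).


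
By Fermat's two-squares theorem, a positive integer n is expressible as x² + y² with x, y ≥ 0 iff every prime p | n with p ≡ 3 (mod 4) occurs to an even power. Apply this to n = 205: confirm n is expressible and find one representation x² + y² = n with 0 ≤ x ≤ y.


Step 1: Factor n = 205 = 5 · 41.
Step 2: Check the mod-4 condition on each prime factor: 5 ≡ 1 (mod 4), exponent 1; 41 ≡ 1 (mod 4), exponent 1.
All primes ≡ 3 (mod 4) appear to even exponent (or don't appear), so by the two-squares theorem n IS expressible as a sum of two squares.
Step 3: Build a representation. Here n = 5 · 41 is a product of primes ≡ 1 (mod 4). Each prime p ≡ 1 (mod 4) is itself a sum of two squares; find a² by testing p − a² for a perfect square:
  5: 5 − 1² = 4 = 2² ⇒ 5 = 1² + 2².
  41: 41 − 1² = 40, 41 − 2² = 37, 41 − 3² = 32, 41 − 4² = 25 = 5² ⇒ 41 = 4² + 5².
  Combine using the Brahmagupta–Fibonacci identity (a² + b²)(c² + d²) = (ac − bd)² + (ad + bc)² = (ac + bd)² + (ad − bc)²:
  5 · 41 = 205: from (1² + 2²)(4² + 5²), take (1·4 − 2·5, 1·5 + 2·4) = (4 − 10, 5 + 8) = (-6, 13); dropping signs (only squares matter) gives (6, 13); check 6² + 13² = 36 + 169 = 205 ✓.
Step 4: Order so x ≤ y and verify: 6² + 13² = 36 + 169 = 205 = n. ✓

n = 205 = 6² + 13² (one valid representation with x ≤ y).


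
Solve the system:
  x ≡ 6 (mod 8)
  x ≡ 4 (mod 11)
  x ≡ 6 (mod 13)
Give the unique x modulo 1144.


Moduli 8, 11, 13 are pairwise coprime; by CRT there is a unique solution modulo M = 8 · 11 · 13 = 1144.
Solve pairwise, accumulating the modulus:
  Start with x ≡ 6 (mod 8).
  Combine with x ≡ 4 (mod 11): since gcd(8, 11) = 1, we get a unique residue mod 88.
    Write x = 6 + 8·t and substitute into x ≡ 4 (mod 11): 8·t ≡ 4 − 6 = -2 (mod 11).
    Reduce coefficients mod 11: 8·t ≡ 9 (mod 11).
    The inverse of 8 mod 11 is 7 (since 8·7 = 56 = 5·11 + 1), so t ≡ 7·9 = 63 ≡ 8 (mod 11).
    Then x = 6 + 8·8 = 70, valid modulo lcm(8, 11) = 88: x ≡ 70 (mod 88).
  Combine with x ≡ 6 (mod 13): since gcd(88, 13) = 1, we get a unique residue mod 1144.
    Write x = 70 + 88·t and substitute into x ≡ 6 (mod 13): 88·t ≡ 6 − 70 = -64 (mod 13).
    Reduce coefficients mod 13: 10·t ≡ 1 (mod 13).
    The inverse of 10 mod 13 is 4 (since 10·4 = 40 = 3·13 + 1), so t ≡ 4·1 = 4 ≡ 4 (mod 13).
    Then x = 70 + 88·4 = 422, valid modulo lcm(88, 13) = 1144: x ≡ 422 (mod 1144).
Verify: 422 mod 8 = 6 ✓, 422 mod 11 = 4 ✓, 422 mod 13 = 6 ✓.

x ≡ 422 (mod 1144).


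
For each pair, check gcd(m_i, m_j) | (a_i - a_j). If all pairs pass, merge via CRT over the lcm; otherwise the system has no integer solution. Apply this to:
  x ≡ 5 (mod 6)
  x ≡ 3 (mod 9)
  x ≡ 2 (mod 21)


Moduli 6, 9, 21 are not pairwise coprime, so CRT works modulo lcm(m_i) when all pairwise compatibility conditions hold.
Pairwise compatibility: gcd(m_i, m_j) must divide a_i - a_j for every pair.
Merge one congruence at a time:
  Start: x ≡ 5 (mod 6).
  Combine with x ≡ 3 (mod 9): gcd(6, 9) = 3, and 3 - 5 = -2 is NOT divisible by 3.
    ⇒ system is inconsistent (no integer solution).

No solution (the system is inconsistent).


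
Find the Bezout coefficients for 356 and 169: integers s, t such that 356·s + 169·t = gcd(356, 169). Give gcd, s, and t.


Euclidean algorithm on (356, 169) — divide until remainder is 0:
  356 = 2 · 169 + 18
  169 = 9 · 18 + 7
  18 = 2 · 7 + 4
  7 = 1 · 4 + 3
  4 = 1 · 3 + 1
  3 = 3 · 1 + 0
gcd(356, 169) = 1.
Track Bezout coefficients alongside the remainders: start with r₀ = 356 = a·1 + b·0 (s = 1, t = 0) and r₁ = 169 = a·0 + b·1 (s = 0, t = 1); each new remainder r_{k+1} = r_{k-1} − q_k·r_k inherits s_{k+1} = s_{k-1} − q_k·s_k, t_{k+1} = t_{k-1} − q_k·t_k, so r_k = a·s_k + b·t_k at every step:
  q = 2: r = 18, s = 1 − 2·0 = 1, t = 0 − 2·1 = -2  (check: 356·1 + 169·(-2) = 18)
  q = 9: r = 7, s = 0 − 9·1 = -9, t = 1 − 9·(-2) = 19  (check: 356·(-9) + 169·19 = 7)
  q = 2: r = 4, s = 1 − 2·(-9) = 19, t = -2 − 2·19 = -40  (check: 356·19 + 169·(-40) = 4)
  q = 1: r = 3, s = -9 − 1·19 = -28, t = 19 − 1·(-40) = 59  (check: 356·(-28) + 169·59 = 3)
  q = 1: r = 1, s = 19 − 1·(-28) = 47, t = -40 − 1·59 = -99  (check: 356·47 + 169·(-99) = 1)
The row with r = 1 (the gcd) gives the Bezout coefficients s = 47, t = -99.
Result: 356 · (47) + 169 · (-99) = 1.

gcd(356, 169) = 1; s = 47, t = -99 (check: 356·47 + 169·(-99) = 1).


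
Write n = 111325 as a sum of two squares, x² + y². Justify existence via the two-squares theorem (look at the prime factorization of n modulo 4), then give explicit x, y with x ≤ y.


Step 1: Factor n = 111325 = 5^2 · 61 · 73.
Step 2: Check the mod-4 condition on each prime factor: 5 ≡ 1 (mod 4), exponent 2; 61 ≡ 1 (mod 4), exponent 1; 73 ≡ 1 (mod 4), exponent 1.
All primes ≡ 3 (mod 4) appear to even exponent (or don't appear), so by the two-squares theorem n IS expressible as a sum of two squares.
Step 3: Build a representation. Group n = k² · m with k = 5 and m = 61 · 73 = 4453 (a product of primes ≡ 1 (mod 4)); a representation of m scales to one of n via (k·x)² + (k·y)² = k²(x² + y²). Each prime p ≡ 1 (mod 4) is itself a sum of two squares; find a² by testing p − a² for a perfect square:
  61: 61 − 1² = 60, 61 − 2² = 57, 61 − 3² = 52, 61 − 4² = 45, 61 − 5² = 36 = 6² ⇒ 61 = 5² + 6².
  73: 73 − 1² = 72, 73 − 2² = 69, 73 − 3² = 64 = 8² ⇒ 73 = 3² + 8².
  Combine using the Brahmagupta–Fibonacci identity (a² + b²)(c² + d²) = (ac − bd)² + (ad + bc)² = (ac + bd)² + (ad − bc)²:
  61 · 73 = 4453: from (5² + 6²)(3² + 8²), take (5·3 − 6·8, 5·8 + 6·3) = (15 − 48, 40 + 18) = (-33, 58); dropping signs (only squares matter) gives (33, 58); check 33² + 58² = 1089 + 3364 = 4453 ✓.
  Scale by k = 5: (5·33, 5·58) = (165, 290).
Step 4: Order so x ≤ y and verify: 165² + 290² = 27225 + 84100 = 111325 = n. ✓

n = 111325 = 165² + 290² (one valid representation with x ≤ y).


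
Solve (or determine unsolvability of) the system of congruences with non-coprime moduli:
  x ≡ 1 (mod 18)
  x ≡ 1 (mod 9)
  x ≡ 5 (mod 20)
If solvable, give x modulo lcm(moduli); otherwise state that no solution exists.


Moduli 18, 9, 20 are not pairwise coprime, so CRT works modulo lcm(m_i) when all pairwise compatibility conditions hold.
Pairwise compatibility: gcd(m_i, m_j) must divide a_i - a_j for every pair.
Merge one congruence at a time:
  Start: x ≡ 1 (mod 18).
  Combine with x ≡ 1 (mod 9): gcd(18, 9) = 9; 1 - 1 = 0, which IS divisible by 9, so compatible.
    Write x = 1 + 18·t and substitute into x ≡ 1 (mod 9): 18·t ≡ 1 − 1 = 0 (mod 9).
    Divide the congruence (and modulus) by g = 9: 2·t ≡ 0 (mod 1).
    Modulo 1 every t works; take t = 0.
    Then x = 1 + 18·0 = 1, valid modulo lcm(18, 9) = 18: x ≡ 1 (mod 18).
  Combine with x ≡ 5 (mod 20): gcd(18, 20) = 2; 5 - 1 = 4, which IS divisible by 2, so compatible.
    Write x = 1 + 18·t and substitute into x ≡ 5 (mod 20): 18·t ≡ 5 − 1 = 4 (mod 20).
    Divide the congruence (and modulus) by g = 2: 9·t ≡ 2 (mod 10).
    The inverse of 9 mod 10 is 9 (since 9·9 = 81 = 8·10 + 1), so t ≡ 9·2 = 18 ≡ 8 (mod 10).
    Then x = 1 + 18·8 = 145, valid modulo lcm(18, 20) = 180: x ≡ 145 (mod 180).
Verify: 145 mod 18 = 1, 145 mod 9 = 1, 145 mod 20 = 5.

x ≡ 145 (mod 180).


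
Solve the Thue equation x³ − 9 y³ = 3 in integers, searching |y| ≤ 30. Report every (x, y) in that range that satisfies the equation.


The equation is x³ - 9y³ = 3. For fixed y, x³ = 9·y³ + 3, so a solution requires the RHS to be a perfect cube.
Strategy: iterate y from -30 to 30, compute RHS = 9·y³ + 3, and check whether it is a (positive or negative) perfect cube.
Check small values of y:
  y = 0: RHS = 3 is not a perfect cube.
  y = 1: RHS = 12 is not a perfect cube.
  y = -1: RHS = -6 is not a perfect cube.
  y = 2: RHS = 75 is not a perfect cube.
  y = -2: RHS = -69 is not a perfect cube.
  y = 3: RHS = 246 is not a perfect cube.
  y = -3: RHS = -240 is not a perfect cube.
Continuing the search up to |y| = 30 finds no solutions either.
No (x, y) in the scanned range satisfies the equation.

No integer solutions with |y| ≤ 30.


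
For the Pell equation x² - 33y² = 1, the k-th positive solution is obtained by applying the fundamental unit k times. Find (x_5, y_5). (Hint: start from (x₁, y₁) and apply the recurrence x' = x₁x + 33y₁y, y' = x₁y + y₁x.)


Step 1: Find the fundamental solution (x₁, y₁) of x² - 33y² = 1.
  Expand √33 as a continued fraction. a₀ = ⌊√33⌋ = 5; iterate m_{k+1} = d_k·a_k − m_k, d_{k+1} = (33 − m_{k+1}²)/d_k, a_{k+1} = ⌊(a₀ + m_{k+1})/d_{k+1}⌋ (starting m₀ = 0, d₀ = 1), with convergents p_k = a_k·p_{k-1} + p_{k-2}, q_k = a_k·q_{k-1} + q_{k-2} (p₋₁ = 1, q₋₁ = 0):
  k = 0: a₀ = 5; p₀/q₀ = 5/1; p₀² − 33·q₀² = 25 − 33 = -8.
  k = 1: m = 5, d = 8, a = ⌊(5 + 5)/8⌋ = 1; p/q = (1·5 + 1)/(1·1 + 0) = 6/1; p² − 33·q² = 36 − 33 = 3.
  k = 2: m = 3, d = 3, a = ⌊(5 + 3)/3⌋ = 2; p/q = (2·6 + 5)/(2·1 + 1) = 17/3; p² − 33·q² = 289 − 297 = -8.
  k = 3: m = 3, d = 8, a = ⌊(5 + 3)/8⌋ = 1; p/q = (1·17 + 6)/(1·3 + 1) = 23/4; p² − 33·q² = 529 − 528 = 1.
  The first convergent with p² − 33·q² = 1 gives the fundamental solution (x₁, y₁) = (23, 4).
Step 2: Apply the recurrence (x_{n+1}, y_{n+1}) = (x₁x_n + 33y₁y_n, x₁y_n + y₁x_n) repeatedly.
  From (x_1, y_1) = (23, 4): x_2 = 23·23 + 33·4·4 = 1057; y_2 = 23·4 + 4·23 = 184.
  From (x_2, y_2) = (1057, 184): x_3 = 23·1057 + 33·4·184 = 48599; y_3 = 23·184 + 4·1057 = 8460.
  From (x_3, y_3) = (48599, 8460): x_4 = 23·48599 + 33·4·8460 = 2234497; y_4 = 23·8460 + 4·48599 = 388976.
  From (x_4, y_4) = (2234497, 388976): x_5 = 23·2234497 + 33·4·388976 = 102738263; y_5 = 23·388976 + 4·2234497 = 17884436.
Step 3: Verify x_5² - 33·y_5² = 10555150684257169 - 10555150684257168 = 1 (should be 1). ✓

(x_1, y_1) = (23, 4); (x_5, y_5) = (102738263, 17884436).


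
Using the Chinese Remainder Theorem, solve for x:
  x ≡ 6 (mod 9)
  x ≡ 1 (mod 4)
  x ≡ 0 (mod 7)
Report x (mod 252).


Moduli 9, 4, 7 are pairwise coprime; by CRT there is a unique solution modulo M = 9 · 4 · 7 = 252.
Solve pairwise, accumulating the modulus:
  Start with x ≡ 6 (mod 9).
  Combine with x ≡ 1 (mod 4): since gcd(9, 4) = 1, we get a unique residue mod 36.
    Write x = 6 + 9·t and substitute into x ≡ 1 (mod 4): 9·t ≡ 1 − 6 = -5 (mod 4).
    Reduce coefficients mod 4: 1·t ≡ 3 (mod 4).
    So t ≡ 3 (mod 4).
    Then x = 6 + 9·3 = 33, valid modulo lcm(9, 4) = 36: x ≡ 33 (mod 36).
  Combine with x ≡ 0 (mod 7): since gcd(36, 7) = 1, we get a unique residue mod 252.
    Write x = 33 + 36·t and substitute into x ≡ 0 (mod 7): 36·t ≡ 0 − 33 = -33 (mod 7).
    Reduce coefficients mod 7: 1·t ≡ 2 (mod 7).
    So t ≡ 2 (mod 7).
    Then x = 33 + 36·2 = 105, valid modulo lcm(36, 7) = 252: x ≡ 105 (mod 252).
Verify: 105 mod 9 = 6 ✓, 105 mod 4 = 1 ✓, 105 mod 7 = 0 ✓.

x ≡ 105 (mod 252).


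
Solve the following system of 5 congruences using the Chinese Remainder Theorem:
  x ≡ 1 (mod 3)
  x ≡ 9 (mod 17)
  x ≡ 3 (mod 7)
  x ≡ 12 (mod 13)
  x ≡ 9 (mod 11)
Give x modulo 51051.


Product of moduli M = 3 · 17 · 7 · 13 · 11 = 51051.
Merge one congruence at a time:
  Start: x ≡ 1 (mod 3).
  Combine with x ≡ 9 (mod 17); new modulus lcm = 51.
    Write x = 1 + 3·t and substitute into x ≡ 9 (mod 17): 3·t ≡ 9 − 1 = 8 (mod 17).
    The inverse of 3 mod 17 is 6 (since 3·6 = 18 = 1·17 + 1), so t ≡ 6·8 = 48 ≡ 14 (mod 17).
    Then x = 1 + 3·14 = 43, valid modulo lcm(3, 17) = 51: x ≡ 43 (mod 51).
  Combine with x ≡ 3 (mod 7); new modulus lcm = 357.
    Write x = 43 + 51·t and substitute into x ≡ 3 (mod 7): 51·t ≡ 3 − 43 = -40 (mod 7).
    Reduce coefficients mod 7: 2·t ≡ 2 (mod 7).
    The inverse of 2 mod 7 is 4 (since 2·4 = 8 = 1·7 + 1), so t ≡ 4·2 = 8 ≡ 1 (mod 7).
    Then x = 43 + 51·1 = 94, valid modulo lcm(51, 7) = 357: x ≡ 94 (mod 357).
  Combine with x ≡ 12 (mod 13); new modulus lcm = 4641.
    Write x = 94 + 357·t and substitute into x ≡ 12 (mod 13): 357·t ≡ 12 − 94 = -82 (mod 13).
    Reduce coefficients mod 13: 6·t ≡ 9 (mod 13).
    The inverse of 6 mod 13 is 11 (since 6·11 = 66 = 5·13 + 1), so t ≡ 11·9 = 99 ≡ 8 (mod 13).
    Then x = 94 + 357·8 = 2950, valid modulo lcm(357, 13) = 4641: x ≡ 2950 (mod 4641).
  Combine with x ≡ 9 (mod 11); new modulus lcm = 51051.
    Write x = 2950 + 4641·t and substitute into x ≡ 9 (mod 11): 4641·t ≡ 9 − 2950 = -2941 (mod 11).
    Reduce coefficients mod 11: 10·t ≡ 7 (mod 11).
    The inverse of 10 mod 11 is 10 (since 10·10 = 100 = 9·11 + 1), so t ≡ 10·7 = 70 ≡ 4 (mod 11).
    Then x = 2950 + 4641·4 = 21514, valid modulo lcm(4641, 11) = 51051: x ≡ 21514 (mod 51051).
Verify against each original: 21514 mod 3 = 1, 21514 mod 17 = 9, 21514 mod 7 = 3, 21514 mod 13 = 12, 21514 mod 11 = 9.

x ≡ 21514 (mod 51051).


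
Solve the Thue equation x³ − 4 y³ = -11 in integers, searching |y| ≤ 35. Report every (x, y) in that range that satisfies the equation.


The equation is x³ - 4y³ = -11. For fixed y, x³ = 4·y³ − 11, so a solution requires the RHS to be a perfect cube.
Strategy: iterate y from -35 to 35, compute RHS = 4·y³ − 11, and check whether it is a (positive or negative) perfect cube.
Check small values of y:
  y = 0: RHS = -11 is not a perfect cube.
  y = 1: RHS = -7 is not a perfect cube.
  y = -1: RHS = -15 is not a perfect cube.
  y = 2: RHS = 21 is not a perfect cube.
  y = -2: RHS = -43 is not a perfect cube.
  y = 3: RHS = 97 is not a perfect cube.
  y = -3: RHS = -119 is not a perfect cube.
Continuing the search up to |y| = 35 finds no solutions either.
No (x, y) in the scanned range satisfies the equation.

No integer solutions with |y| ≤ 35.


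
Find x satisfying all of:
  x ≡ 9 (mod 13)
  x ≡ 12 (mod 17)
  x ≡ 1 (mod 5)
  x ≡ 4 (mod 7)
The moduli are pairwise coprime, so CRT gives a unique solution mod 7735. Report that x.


Product of moduli M = 13 · 17 · 5 · 7 = 7735.
Merge one congruence at a time:
  Start: x ≡ 9 (mod 13).
  Combine with x ≡ 12 (mod 17); new modulus lcm = 221.
    Write x = 9 + 13·t and substitute into x ≡ 12 (mod 17): 13·t ≡ 12 − 9 = 3 (mod 17).
    The inverse of 13 mod 17 is 4 (since 13·4 = 52 = 3·17 + 1), so t ≡ 4·3 = 12 ≡ 12 (mod 17).
    Then x = 9 + 13·12 = 165, valid modulo lcm(13, 17) = 221: x ≡ 165 (mod 221).
  Combine with x ≡ 1 (mod 5); new modulus lcm = 1105.
    Write x = 165 + 221·t and substitute into x ≡ 1 (mod 5): 221·t ≡ 1 − 165 = -164 (mod 5).
    Reduce coefficients mod 5: 1·t ≡ 1 (mod 5).
    So t ≡ 1 (mod 5).
    Then x = 165 + 221·1 = 386, valid modulo lcm(221, 5) = 1105: x ≡ 386 (mod 1105).
  Combine with x ≡ 4 (mod 7); new modulus lcm = 7735.
    Write x = 386 + 1105·t and substitute into x ≡ 4 (mod 7): 1105·t ≡ 4 − 386 = -382 (mod 7).
    Reduce coefficients mod 7: 6·t ≡ 3 (mod 7).
    The inverse of 6 mod 7 is 6 (since 6·6 = 36 = 5·7 + 1), so t ≡ 6·3 = 18 ≡ 4 (mod 7).
    Then x = 386 + 1105·4 = 4806, valid modulo lcm(1105, 7) = 7735: x ≡ 4806 (mod 7735).
Verify against each original: 4806 mod 13 = 9, 4806 mod 17 = 12, 4806 mod 5 = 1, 4806 mod 7 = 4.

x ≡ 4806 (mod 7735).


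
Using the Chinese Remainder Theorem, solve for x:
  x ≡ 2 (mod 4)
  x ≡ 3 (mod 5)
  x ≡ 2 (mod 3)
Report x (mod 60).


Moduli 4, 5, 3 are pairwise coprime; by CRT there is a unique solution modulo M = 4 · 5 · 3 = 60.
Solve pairwise, accumulating the modulus:
  Start with x ≡ 2 (mod 4).
  Combine with x ≡ 3 (mod 5): since gcd(4, 5) = 1, we get a unique residue mod 20.
    Write x = 2 + 4·t and substitute into x ≡ 3 (mod 5): 4·t ≡ 3 − 2 = 1 (mod 5).
    The inverse of 4 mod 5 is 4 (since 4·4 = 16 = 3·5 + 1), so t ≡ 4·1 = 4 ≡ 4 (mod 5).
    Then x = 2 + 4·4 = 18, valid modulo lcm(4, 5) = 20: x ≡ 18 (mod 20).
  Combine with x ≡ 2 (mod 3): since gcd(20, 3) = 1, we get a unique residue mod 60.
    Write x = 18 + 20·t and substitute into x ≡ 2 (mod 3): 20·t ≡ 2 − 18 = -16 (mod 3).
    Reduce coefficients mod 3: 2·t ≡ 2 (mod 3).
    The inverse of 2 mod 3 is 2 (since 2·2 = 4 = 1·3 + 1), so t ≡ 2·2 = 4 ≡ 1 (mod 3).
    Then x = 18 + 20·1 = 38, valid modulo lcm(20, 3) = 60: x ≡ 38 (mod 60).
Verify: 38 mod 4 = 2 ✓, 38 mod 5 = 3 ✓, 38 mod 3 = 2 ✓.

x ≡ 38 (mod 60).


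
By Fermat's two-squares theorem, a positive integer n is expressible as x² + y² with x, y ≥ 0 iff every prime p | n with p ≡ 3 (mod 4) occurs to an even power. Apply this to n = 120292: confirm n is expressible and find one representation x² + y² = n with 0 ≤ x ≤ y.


Step 1: Factor n = 120292 = 2^2 · 17 · 29 · 61.
Step 2: Check the mod-4 condition on each prime factor: 2 = 2 (special); 17 ≡ 1 (mod 4), exponent 1; 29 ≡ 1 (mod 4), exponent 1; 61 ≡ 1 (mod 4), exponent 1.
All primes ≡ 3 (mod 4) appear to even exponent (or don't appear), so by the two-squares theorem n IS expressible as a sum of two squares.
Step 3: Build a representation. Group n = k² · m with k = 2 and m = 17 · 29 · 61 = 30073 (a product of primes ≡ 1 (mod 4)); a representation of m scales to one of n via (k·x)² + (k·y)² = k²(x² + y²). Each prime p ≡ 1 (mod 4) is itself a sum of two squares; find a² by testing p − a² for a perfect square:
  17: 17 − 1² = 16 = 4² ⇒ 17 = 1² + 4².
  29: 29 − 1² = 28, 29 − 2² = 25 = 5² ⇒ 29 = 2² + 5².
  61: 61 − 1² = 60, 61 − 2² = 57, 61 − 3² = 52, 61 − 4² = 45, 61 − 5² = 36 = 6² ⇒ 61 = 5² + 6².
  Combine using the Brahmagupta–Fibonacci identity (a² + b²)(c² + d²) = (ac − bd)² + (ad + bc)² = (ac + bd)² + (ad − bc)²:
  17 · 29 = 493: from (1² + 4²)(2² + 5²), take (1·2 − 4·5, 1·5 + 4·2) = (2 − 20, 5 + 8) = (-18, 13); dropping signs (only squares matter) gives (18, 13); check 18² + 13² = 324 + 169 = 493 ✓.
  493 · 61 = 30073: from (18² + 13²)(5² + 6²), take (18·5 − 13·6, 18·6 + 13·5) = (90 − 78, 108 + 65) = (12, 173); check 12² + 173² = 144 + 29929 = 30073 ✓.
  Scale by k = 2: (2·12, 2·173) = (24, 346).
Step 4: Order so x ≤ y and verify: 24² + 346² = 576 + 119716 = 120292 = n. ✓

n = 120292 = 24² + 346² (one valid representation with x ≤ y).


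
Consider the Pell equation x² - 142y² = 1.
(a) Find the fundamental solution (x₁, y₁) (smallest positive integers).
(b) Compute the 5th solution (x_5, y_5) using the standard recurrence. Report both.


Step 1: Find the fundamental solution (x₁, y₁) of x² - 142y² = 1.
  Expand √142 as a continued fraction. a₀ = ⌊√142⌋ = 11; iterate m_{k+1} = d_k·a_k − m_k, d_{k+1} = (142 − m_{k+1}²)/d_k, a_{k+1} = ⌊(a₀ + m_{k+1})/d_{k+1}⌋ (starting m₀ = 0, d₀ = 1), with convergents p_k = a_k·p_{k-1} + p_{k-2}, q_k = a_k·q_{k-1} + q_{k-2} (p₋₁ = 1, q₋₁ = 0):
  k = 0: a₀ = 11; p₀/q₀ = 11/1; p₀² − 142·q₀² = 121 − 142 = -21.
  k = 1: m = 11, d = 21, a = ⌊(11 + 11)/21⌋ = 1; p/q = (1·11 + 1)/(1·1 + 0) = 12/1; p² − 142·q² = 144 − 142 = 2.
  k = 2: m = 10, d = 2, a = ⌊(11 + 10)/2⌋ = 10; p/q = (10·12 + 11)/(10·1 + 1) = 131/11; p² − 142·q² = 17161 − 17182 = -21.
  k = 3: m = 10, d = 21, a = ⌊(11 + 10)/21⌋ = 1; p/q = (1·131 + 12)/(1·11 + 1) = 143/12; p² − 142·q² = 20449 − 20448 = 1.
  The first convergent with p² − 142·q² = 1 gives the fundamental solution (x₁, y₁) = (143, 12).
Step 2: Apply the recurrence (x_{n+1}, y_{n+1}) = (x₁x_n + 142y₁y_n, x₁y_n + y₁x_n) repeatedly.
  From (x_1, y_1) = (143, 12): x_2 = 143·143 + 142·12·12 = 40897; y_2 = 143·12 + 12·143 = 3432.
  From (x_2, y_2) = (40897, 3432): x_3 = 143·40897 + 142·12·3432 = 11696399; y_3 = 143·3432 + 12·40897 = 981540.
  From (x_3, y_3) = (11696399, 981540): x_4 = 143·11696399 + 142·12·981540 = 3345129217; y_4 = 143·981540 + 12·11696399 = 280717008.
  From (x_4, y_4) = (3345129217, 280717008): x_5 = 143·3345129217 + 142·12·280717008 = 956695259663; y_5 = 143·280717008 + 12·3345129217 = 80284082748.
Step 3: Verify x_5² - 142·y_5² = 915265819861654994873569 - 915265819861654994873568 = 1 (should be 1). ✓

(x_1, y_1) = (143, 12); (x_5, y_5) = (956695259663, 80284082748).


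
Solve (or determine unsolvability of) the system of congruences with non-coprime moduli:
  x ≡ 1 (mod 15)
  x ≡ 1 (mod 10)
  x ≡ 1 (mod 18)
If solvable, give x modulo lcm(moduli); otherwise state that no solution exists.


Moduli 15, 10, 18 are not pairwise coprime, so CRT works modulo lcm(m_i) when all pairwise compatibility conditions hold.
Pairwise compatibility: gcd(m_i, m_j) must divide a_i - a_j for every pair.
Merge one congruence at a time:
  Start: x ≡ 1 (mod 15).
  Combine with x ≡ 1 (mod 10): gcd(15, 10) = 5; 1 - 1 = 0, which IS divisible by 5, so compatible.
    Write x = 1 + 15·t and substitute into x ≡ 1 (mod 10): 15·t ≡ 1 − 1 = 0 (mod 10).
    Divide the congruence (and modulus) by g = 5: 3·t ≡ 0 (mod 2).
    Reduce coefficients mod 2: 1·t ≡ 0 (mod 2).
    So t ≡ 0 (mod 2).
    Then x = 1 + 15·0 = 1, valid modulo lcm(15, 10) = 30: x ≡ 1 (mod 30).
  Combine with x ≡ 1 (mod 18): gcd(30, 18) = 6; 1 - 1 = 0, which IS divisible by 6, so compatible.
    Write x = 1 + 30·t and substitute into x ≡ 1 (mod 18): 30·t ≡ 1 − 1 = 0 (mod 18).
    Divide the congruence (and modulus) by g = 6: 5·t ≡ 0 (mod 3).
    Reduce coefficients mod 3: 2·t ≡ 0 (mod 3).
    The inverse of 2 mod 3 is 2 (since 2·2 = 4 = 1·3 + 1), so t ≡ 2·0 = 0 ≡ 0 (mod 3).
    Then x = 1 + 30·0 = 1, valid modulo lcm(30, 18) = 90: x ≡ 1 (mod 90).
Verify: 1 mod 15 = 1, 1 mod 10 = 1, 1 mod 18 = 1.

x ≡ 1 (mod 90).


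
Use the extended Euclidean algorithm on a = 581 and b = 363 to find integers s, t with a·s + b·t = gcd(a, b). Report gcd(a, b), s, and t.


Euclidean algorithm on (581, 363) — divide until remainder is 0:
  581 = 1 · 363 + 218
  363 = 1 · 218 + 145
  218 = 1 · 145 + 73
  145 = 1 · 73 + 72
  73 = 1 · 72 + 1
  72 = 72 · 1 + 0
gcd(581, 363) = 1.
Track Bezout coefficients alongside the remainders: start with r₀ = 581 = a·1 + b·0 (s = 1, t = 0) and r₁ = 363 = a·0 + b·1 (s = 0, t = 1); each new remainder r_{k+1} = r_{k-1} − q_k·r_k inherits s_{k+1} = s_{k-1} − q_k·s_k, t_{k+1} = t_{k-1} − q_k·t_k, so r_k = a·s_k + b·t_k at every step:
  q = 1: r = 218, s = 1 − 1·0 = 1, t = 0 − 1·1 = -1  (check: 581·1 + 363·(-1) = 218)
  q = 1: r = 145, s = 0 − 1·1 = -1, t = 1 − 1·(-1) = 2  (check: 581·(-1) + 363·2 = 145)
  q = 1: r = 73, s = 1 − 1·(-1) = 2, t = -1 − 1·2 = -3  (check: 581·2 + 363·(-3) = 73)
  q = 1: r = 72, s = -1 − 1·2 = -3, t = 2 − 1·(-3) = 5  (check: 581·(-3) + 363·5 = 72)
  q = 1: r = 1, s = 2 − 1·(-3) = 5, t = -3 − 1·5 = -8  (check: 581·5 + 363·(-8) = 1)
The row with r = 1 (the gcd) gives the Bezout coefficients s = 5, t = -8.
Result: 581 · (5) + 363 · (-8) = 1.

gcd(581, 363) = 1; s = 5, t = -8 (check: 581·5 + 363·(-8) = 1).


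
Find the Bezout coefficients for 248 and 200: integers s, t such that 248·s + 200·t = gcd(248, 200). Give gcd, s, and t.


Euclidean algorithm on (248, 200) — divide until remainder is 0:
  248 = 1 · 200 + 48
  200 = 4 · 48 + 8
  48 = 6 · 8 + 0
gcd(248, 200) = 8.
Track Bezout coefficients alongside the remainders: start with r₀ = 248 = a·1 + b·0 (s = 1, t = 0) and r₁ = 200 = a·0 + b·1 (s = 0, t = 1); each new remainder r_{k+1} = r_{k-1} − q_k·r_k inherits s_{k+1} = s_{k-1} − q_k·s_k, t_{k+1} = t_{k-1} − q_k·t_k, so r_k = a·s_k + b·t_k at every step:
  q = 1: r = 48, s = 1 − 1·0 = 1, t = 0 − 1·1 = -1  (check: 248·1 + 200·(-1) = 48)
  q = 4: r = 8, s = 0 − 4·1 = -4, t = 1 − 4·(-1) = 5  (check: 248·(-4) + 200·5 = 8)
The row with r = 8 (the gcd) gives the Bezout coefficients s = -4, t = 5.
Result: 248 · (-4) + 200 · (5) = 8.

gcd(248, 200) = 8; s = -4, t = 5 (check: 248·(-4) + 200·5 = 8).


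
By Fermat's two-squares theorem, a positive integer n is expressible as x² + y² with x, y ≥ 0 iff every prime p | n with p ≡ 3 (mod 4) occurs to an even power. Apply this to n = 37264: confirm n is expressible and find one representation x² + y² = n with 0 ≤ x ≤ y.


Step 1: Factor n = 37264 = 2^4 · 17 · 137.
Step 2: Check the mod-4 condition on each prime factor: 2 = 2 (special); 17 ≡ 1 (mod 4), exponent 1; 137 ≡ 1 (mod 4), exponent 1.
All primes ≡ 3 (mod 4) appear to even exponent (or don't appear), so by the two-squares theorem n IS expressible as a sum of two squares.
Step 3: Build a representation. Group n = k² · m with k = 4 and m = 17 · 137 = 2329 (a product of primes ≡ 1 (mod 4)); a representation of m scales to one of n via (k·x)² + (k·y)² = k²(x² + y²). Each prime p ≡ 1 (mod 4) is itself a sum of two squares; find a² by testing p − a² for a perfect square:
  17: 17 − 1² = 16 = 4² ⇒ 17 = 1² + 4².
  137: 137 − 1² = 136, 137 − 2² = 133, 137 − 3² = 128, 137 − 4² = 121 = 11² ⇒ 137 = 4² + 11².
  Combine using the Brahmagupta–Fibonacci identity (a² + b²)(c² + d²) = (ac − bd)² + (ad + bc)² = (ac + bd)² + (ad − bc)²:
  17 · 137 = 2329: from (1² + 4²)(4² + 11²), take (1·4 − 4·11, 1·11 + 4·4) = (4 − 44, 11 + 16) = (-40, 27); dropping signs (only squares matter) gives (40, 27); check 40² + 27² = 1600 + 729 = 2329 ✓.
  Scale by k = 4: (4·40, 4·27) = (160, 108).
Step 4: Order so x ≤ y and verify: 108² + 160² = 11664 + 25600 = 37264 = n. ✓

n = 37264 = 108² + 160² (one valid representation with x ≤ y).


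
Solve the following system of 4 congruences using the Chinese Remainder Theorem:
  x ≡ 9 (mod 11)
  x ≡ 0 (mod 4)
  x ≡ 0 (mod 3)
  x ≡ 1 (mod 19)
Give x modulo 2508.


Product of moduli M = 11 · 4 · 3 · 19 = 2508.
Merge one congruence at a time:
  Start: x ≡ 9 (mod 11).
  Combine with x ≡ 0 (mod 4); new modulus lcm = 44.
    Write x = 9 + 11·t and substitute into x ≡ 0 (mod 4): 11·t ≡ 0 − 9 = -9 (mod 4).
    Reduce coefficients mod 4: 3·t ≡ 3 (mod 4).
    The inverse of 3 mod 4 is 3 (since 3·3 = 9 = 2·4 + 1), so t ≡ 3·3 = 9 ≡ 1 (mod 4).
    Then x = 9 + 11·1 = 20, valid modulo lcm(11, 4) = 44: x ≡ 20 (mod 44).
  Combine with x ≡ 0 (mod 3); new modulus lcm = 132.
    Write x = 20 + 44·t and substitute into x ≡ 0 (mod 3): 44·t ≡ 0 − 20 = -20 (mod 3).
    Reduce coefficients mod 3: 2·t ≡ 1 (mod 3).
    The inverse of 2 mod 3 is 2 (since 2·2 = 4 = 1·3 + 1), so t ≡ 2·1 = 2 ≡ 2 (mod 3).
    Then x = 20 + 44·2 = 108, valid modulo lcm(44, 3) = 132: x ≡ 108 (mod 132).
  Combine with x ≡ 1 (mod 19); new modulus lcm = 2508.
    Write x = 108 + 132·t and substitute into x ≡ 1 (mod 19): 132·t ≡ 1 − 108 = -107 (mod 19).
    Reduce coefficients mod 19: 18·t ≡ 7 (mod 19).
    The inverse of 18 mod 19 is 18 (since 18·18 = 324 = 17·19 + 1), so t ≡ 18·7 = 126 ≡ 12 (mod 19).
    Then x = 108 + 132·12 = 1692, valid modulo lcm(132, 19) = 2508: x ≡ 1692 (mod 2508).
Verify against each original: 1692 mod 11 = 9, 1692 mod 4 = 0, 1692 mod 3 = 0, 1692 mod 19 = 1.

x ≡ 1692 (mod 2508).


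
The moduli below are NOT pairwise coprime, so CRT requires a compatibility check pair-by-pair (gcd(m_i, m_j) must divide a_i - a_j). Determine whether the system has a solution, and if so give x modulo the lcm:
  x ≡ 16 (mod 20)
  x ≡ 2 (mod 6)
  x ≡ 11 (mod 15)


Moduli 20, 6, 15 are not pairwise coprime, so CRT works modulo lcm(m_i) when all pairwise compatibility conditions hold.
Pairwise compatibility: gcd(m_i, m_j) must divide a_i - a_j for every pair.
Merge one congruence at a time:
  Start: x ≡ 16 (mod 20).
  Combine with x ≡ 2 (mod 6): gcd(20, 6) = 2; 2 - 16 = -14, which IS divisible by 2, so compatible.
    Write x = 16 + 20·t and substitute into x ≡ 2 (mod 6): 20·t ≡ 2 − 16 = -14 (mod 6).
    Divide the congruence (and modulus) by g = 2: 10·t ≡ -7 (mod 3).
    Reduce coefficients mod 3: 1·t ≡ 2 (mod 3).
    So t ≡ 2 (mod 3).
    Then x = 16 + 20·2 = 56, valid modulo lcm(20, 6) = 60: x ≡ 56 (mod 60).
  Combine with x ≡ 11 (mod 15): gcd(60, 15) = 15; 11 - 56 = -45, which IS divisible by 15, so compatible.
    Write x = 56 + 60·t and substitute into x ≡ 11 (mod 15): 60·t ≡ 11 − 56 = -45 (mod 15).
    Divide the congruence (and modulus) by g = 15: 4·t ≡ -3 (mod 1).
    Modulo 1 every t works; take t = 0.
    Then x = 56 + 60·0 = 56, valid modulo lcm(60, 15) = 60: x ≡ 56 (mod 60).
Verify: 56 mod 20 = 16, 56 mod 6 = 2, 56 mod 15 = 11.

x ≡ 56 (mod 60).


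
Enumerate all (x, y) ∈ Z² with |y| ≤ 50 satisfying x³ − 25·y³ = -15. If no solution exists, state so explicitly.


The equation is x³ - 25y³ = -15. For fixed y, x³ = 25·y³ − 15, so a solution requires the RHS to be a perfect cube.
Strategy: iterate y from -50 to 50, compute RHS = 25·y³ − 15, and check whether it is a (positive or negative) perfect cube.
Check small values of y:
  y = 0: RHS = -15 is not a perfect cube.
  y = 1: RHS = 10 is not a perfect cube.
  y = -1: RHS = -40 is not a perfect cube.
  y = 2: RHS = 185 is not a perfect cube.
  y = -2: RHS = -215 is not a perfect cube.
  y = 3: RHS = 660 is not a perfect cube.
  y = -3: RHS = -690 is not a perfect cube.
Continuing the search up to |y| = 50 finds no solutions either.
No (x, y) in the scanned range satisfies the equation.

No integer solutions with |y| ≤ 50.


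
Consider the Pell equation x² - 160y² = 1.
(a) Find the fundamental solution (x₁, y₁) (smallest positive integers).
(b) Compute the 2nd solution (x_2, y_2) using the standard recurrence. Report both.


Step 1: Find the fundamental solution (x₁, y₁) of x² - 160y² = 1.
  Expand √160 as a continued fraction. a₀ = ⌊√160⌋ = 12; iterate m_{k+1} = d_k·a_k − m_k, d_{k+1} = (160 − m_{k+1}²)/d_k, a_{k+1} = ⌊(a₀ + m_{k+1})/d_{k+1}⌋ (starting m₀ = 0, d₀ = 1), with convergents p_k = a_k·p_{k-1} + p_{k-2}, q_k = a_k·q_{k-1} + q_{k-2} (p₋₁ = 1, q₋₁ = 0):
  k = 0: a₀ = 12; p₀/q₀ = 12/1; p₀² − 160·q₀² = 144 − 160 = -16.
  k = 1: m = 12, d = 16, a = ⌊(12 + 12)/16⌋ = 1; p/q = (1·12 + 1)/(1·1 + 0) = 13/1; p² − 160·q² = 169 − 160 = 9.
  k = 2: m = 4, d = 9, a = ⌊(12 + 4)/9⌋ = 1; p/q = (1·13 + 12)/(1·1 + 1) = 25/2; p² − 160·q² = 625 − 640 = -15.
  k = 3: m = 5, d = 15, a = ⌊(12 + 5)/15⌋ = 1; p/q = (1·25 + 13)/(1·2 + 1) = 38/3; p² − 160·q² = 1444 − 1440 = 4.
  k = 4: m = 10, d = 4, a = ⌊(12 + 10)/4⌋ = 5; p/q = (5·38 + 25)/(5·3 + 2) = 215/17; p² − 160·q² = 46225 − 46240 = -15.
  k = 5: m = 10, d = 15, a = ⌊(12 + 10)/15⌋ = 1; p/q = (1·215 + 38)/(1·17 + 3) = 253/20; p² − 160·q² = 64009 − 64000 = 9.
  k = 6: m = 5, d = 9, a = ⌊(12 + 5)/9⌋ = 1; p/q = (1·253 + 215)/(1·20 + 17) = 468/37; p² − 160·q² = 219024 − 219040 = -16.
  k = 7: m = 4, d = 16, a = ⌊(12 + 4)/16⌋ = 1; p/q = (1·468 + 253)/(1·37 + 20) = 721/57; p² − 160·q² = 519841 − 519840 = 1.
  The first convergent with p² − 160·q² = 1 gives the fundamental solution (x₁, y₁) = (721, 57).
Step 2: Apply the recurrence (x_{n+1}, y_{n+1}) = (x₁x_n + 160y₁y_n, x₁y_n + y₁x_n) repeatedly.
  From (x_1, y_1) = (721, 57): x_2 = 721·721 + 160·57·57 = 1039681; y_2 = 721·57 + 57·721 = 82194.
Step 3: Verify x_2² - 160·y_2² = 1080936581761 - 1080936581760 = 1 (should be 1). ✓

(x_1, y_1) = (721, 57); (x_2, y_2) = (1039681, 82194).


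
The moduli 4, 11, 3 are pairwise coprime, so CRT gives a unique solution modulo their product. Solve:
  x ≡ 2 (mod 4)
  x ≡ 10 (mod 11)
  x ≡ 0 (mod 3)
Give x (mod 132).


Moduli 4, 11, 3 are pairwise coprime; by CRT there is a unique solution modulo M = 4 · 11 · 3 = 132.
Solve pairwise, accumulating the modulus:
  Start with x ≡ 2 (mod 4).
  Combine with x ≡ 10 (mod 11): since gcd(4, 11) = 1, we get a unique residue mod 44.
    Write x = 2 + 4·t and substitute into x ≡ 10 (mod 11): 4·t ≡ 10 − 2 = 8 (mod 11).
    The inverse of 4 mod 11 is 3 (since 4·3 = 12 = 1·11 + 1), so t ≡ 3·8 = 24 ≡ 2 (mod 11).
    Then x = 2 + 4·2 = 10, valid modulo lcm(4, 11) = 44: x ≡ 10 (mod 44).
  Combine with x ≡ 0 (mod 3): since gcd(44, 3) = 1, we get a unique residue mod 132.
    Write x = 10 + 44·t and substitute into x ≡ 0 (mod 3): 44·t ≡ 0 − 10 = -10 (mod 3).
    Reduce coefficients mod 3: 2·t ≡ 2 (mod 3).
    The inverse of 2 mod 3 is 2 (since 2·2 = 4 = 1·3 + 1), so t ≡ 2·2 = 4 ≡ 1 (mod 3).
    Then x = 10 + 44·1 = 54, valid modulo lcm(44, 3) = 132: x ≡ 54 (mod 132).
Verify: 54 mod 4 = 2 ✓, 54 mod 11 = 10 ✓, 54 mod 3 = 0 ✓.

x ≡ 54 (mod 132).
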